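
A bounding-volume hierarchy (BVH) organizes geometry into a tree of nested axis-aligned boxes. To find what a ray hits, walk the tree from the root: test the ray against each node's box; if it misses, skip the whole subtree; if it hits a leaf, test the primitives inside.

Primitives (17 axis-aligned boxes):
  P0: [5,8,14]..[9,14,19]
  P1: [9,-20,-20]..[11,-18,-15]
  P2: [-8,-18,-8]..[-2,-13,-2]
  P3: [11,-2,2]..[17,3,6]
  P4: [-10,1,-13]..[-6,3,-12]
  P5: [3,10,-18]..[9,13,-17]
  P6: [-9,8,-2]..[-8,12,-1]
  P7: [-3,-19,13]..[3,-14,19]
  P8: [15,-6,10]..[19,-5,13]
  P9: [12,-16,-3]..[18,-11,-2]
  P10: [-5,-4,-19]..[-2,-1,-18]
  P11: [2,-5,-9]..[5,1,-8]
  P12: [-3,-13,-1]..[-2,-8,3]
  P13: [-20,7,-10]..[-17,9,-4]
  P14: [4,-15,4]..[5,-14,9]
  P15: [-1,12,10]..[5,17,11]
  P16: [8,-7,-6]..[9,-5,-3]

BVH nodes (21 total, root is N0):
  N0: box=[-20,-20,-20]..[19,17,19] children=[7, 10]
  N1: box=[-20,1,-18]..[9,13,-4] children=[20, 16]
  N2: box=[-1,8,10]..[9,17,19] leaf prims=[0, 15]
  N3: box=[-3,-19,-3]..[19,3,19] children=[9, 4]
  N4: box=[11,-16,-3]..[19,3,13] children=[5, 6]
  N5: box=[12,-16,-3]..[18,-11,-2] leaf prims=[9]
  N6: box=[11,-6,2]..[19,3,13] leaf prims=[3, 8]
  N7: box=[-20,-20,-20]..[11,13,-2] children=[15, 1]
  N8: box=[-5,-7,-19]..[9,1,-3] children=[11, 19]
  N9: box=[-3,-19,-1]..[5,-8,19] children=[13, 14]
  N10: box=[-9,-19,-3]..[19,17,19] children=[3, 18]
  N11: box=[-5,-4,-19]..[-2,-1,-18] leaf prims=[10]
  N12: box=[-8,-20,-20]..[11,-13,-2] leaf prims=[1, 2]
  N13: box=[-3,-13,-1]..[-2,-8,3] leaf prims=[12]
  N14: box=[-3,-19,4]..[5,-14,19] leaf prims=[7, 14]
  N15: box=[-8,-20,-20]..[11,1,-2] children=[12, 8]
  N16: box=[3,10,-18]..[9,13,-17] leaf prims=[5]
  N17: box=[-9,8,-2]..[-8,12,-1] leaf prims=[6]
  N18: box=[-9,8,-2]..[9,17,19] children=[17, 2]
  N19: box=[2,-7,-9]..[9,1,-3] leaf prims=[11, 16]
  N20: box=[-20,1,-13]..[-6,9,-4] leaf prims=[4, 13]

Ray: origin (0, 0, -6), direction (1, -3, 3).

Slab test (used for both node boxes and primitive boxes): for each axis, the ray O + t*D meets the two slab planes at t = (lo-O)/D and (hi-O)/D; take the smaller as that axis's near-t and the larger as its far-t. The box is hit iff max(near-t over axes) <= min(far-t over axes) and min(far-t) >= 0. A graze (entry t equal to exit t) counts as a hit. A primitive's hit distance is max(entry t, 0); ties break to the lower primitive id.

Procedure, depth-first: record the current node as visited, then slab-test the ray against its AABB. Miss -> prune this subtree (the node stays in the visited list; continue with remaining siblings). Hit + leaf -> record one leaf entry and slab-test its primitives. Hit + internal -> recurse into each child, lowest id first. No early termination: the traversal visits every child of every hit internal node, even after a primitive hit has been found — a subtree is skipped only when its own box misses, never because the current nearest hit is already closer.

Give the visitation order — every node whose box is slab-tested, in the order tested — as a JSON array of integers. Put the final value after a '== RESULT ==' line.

Trace the traversal:
N0 x:[-20,19] y:[-17/3,20/3] z:[-14/3,25/3] -> hit [-14/3,20/3], descend [7, 10]
  N7 x:[-20,11] y:[-13/3,20/3] z:[-14/3,4/3] -> hit [-13/3,4/3], descend [1, 15]
    N1 x:[-20,9] y:[-13/3,-1/3] z:[-4,2/3] -> miss, prune
    N15 x:[-8,11] y:[-1/3,20/3] z:[-14/3,4/3] -> hit [-1/3,4/3], descend [8, 12]
      N8 x:[-5,9] y:[-1/3,7/3] z:[-13/3,1] -> hit [-1/3,1], descend [11, 19]
        N11 x:[-5,-2] y:[1/3,4/3] z:[-13/3,-4] -> miss, prune
        N19 x:[2,9] y:[-1/3,7/3] z:[-1,1] -> miss, prune
      N12 x:[-8,11] y:[13/3,20/3] z:[-14/3,4/3] -> miss, prune
  N10 x:[-9,19] y:[-17/3,19/3] z:[1,25/3] -> hit [1,19/3], descend [3, 18]
    N3 x:[-3,19] y:[-1,19/3] z:[1,25/3] -> hit [1,19/3], descend [4, 9]
      N4 x:[11,19] y:[-1,16/3] z:[1,19/3] -> miss, prune
      N9 x:[-3,5] y:[8/3,19/3] z:[5/3,25/3] -> hit [8/3,5], descend [13, 14]
        N13 x:[-3,-2] y:[8/3,13/3] z:[5/3,3] -> miss, prune
        N14 x:[-3,5] y:[14/3,19/3] z:[10/3,25/3] -> hit [14/3,5] leaf, test {P7(miss), P14@t=14/3}
    N18 x:[-9,9] y:[-17/3,-8/3] z:[4/3,25/3] -> miss, prune

order=[0, 7, 1, 15, 8, 11, 19, 12, 10, 3, 4, 9, 13, 14, 18]  |boxes|=15  |leaves|=1  hit=P14

== RESULT ==
[0, 7, 1, 15, 8, 11, 19, 12, 10, 3, 4, 9, 13, 14, 18]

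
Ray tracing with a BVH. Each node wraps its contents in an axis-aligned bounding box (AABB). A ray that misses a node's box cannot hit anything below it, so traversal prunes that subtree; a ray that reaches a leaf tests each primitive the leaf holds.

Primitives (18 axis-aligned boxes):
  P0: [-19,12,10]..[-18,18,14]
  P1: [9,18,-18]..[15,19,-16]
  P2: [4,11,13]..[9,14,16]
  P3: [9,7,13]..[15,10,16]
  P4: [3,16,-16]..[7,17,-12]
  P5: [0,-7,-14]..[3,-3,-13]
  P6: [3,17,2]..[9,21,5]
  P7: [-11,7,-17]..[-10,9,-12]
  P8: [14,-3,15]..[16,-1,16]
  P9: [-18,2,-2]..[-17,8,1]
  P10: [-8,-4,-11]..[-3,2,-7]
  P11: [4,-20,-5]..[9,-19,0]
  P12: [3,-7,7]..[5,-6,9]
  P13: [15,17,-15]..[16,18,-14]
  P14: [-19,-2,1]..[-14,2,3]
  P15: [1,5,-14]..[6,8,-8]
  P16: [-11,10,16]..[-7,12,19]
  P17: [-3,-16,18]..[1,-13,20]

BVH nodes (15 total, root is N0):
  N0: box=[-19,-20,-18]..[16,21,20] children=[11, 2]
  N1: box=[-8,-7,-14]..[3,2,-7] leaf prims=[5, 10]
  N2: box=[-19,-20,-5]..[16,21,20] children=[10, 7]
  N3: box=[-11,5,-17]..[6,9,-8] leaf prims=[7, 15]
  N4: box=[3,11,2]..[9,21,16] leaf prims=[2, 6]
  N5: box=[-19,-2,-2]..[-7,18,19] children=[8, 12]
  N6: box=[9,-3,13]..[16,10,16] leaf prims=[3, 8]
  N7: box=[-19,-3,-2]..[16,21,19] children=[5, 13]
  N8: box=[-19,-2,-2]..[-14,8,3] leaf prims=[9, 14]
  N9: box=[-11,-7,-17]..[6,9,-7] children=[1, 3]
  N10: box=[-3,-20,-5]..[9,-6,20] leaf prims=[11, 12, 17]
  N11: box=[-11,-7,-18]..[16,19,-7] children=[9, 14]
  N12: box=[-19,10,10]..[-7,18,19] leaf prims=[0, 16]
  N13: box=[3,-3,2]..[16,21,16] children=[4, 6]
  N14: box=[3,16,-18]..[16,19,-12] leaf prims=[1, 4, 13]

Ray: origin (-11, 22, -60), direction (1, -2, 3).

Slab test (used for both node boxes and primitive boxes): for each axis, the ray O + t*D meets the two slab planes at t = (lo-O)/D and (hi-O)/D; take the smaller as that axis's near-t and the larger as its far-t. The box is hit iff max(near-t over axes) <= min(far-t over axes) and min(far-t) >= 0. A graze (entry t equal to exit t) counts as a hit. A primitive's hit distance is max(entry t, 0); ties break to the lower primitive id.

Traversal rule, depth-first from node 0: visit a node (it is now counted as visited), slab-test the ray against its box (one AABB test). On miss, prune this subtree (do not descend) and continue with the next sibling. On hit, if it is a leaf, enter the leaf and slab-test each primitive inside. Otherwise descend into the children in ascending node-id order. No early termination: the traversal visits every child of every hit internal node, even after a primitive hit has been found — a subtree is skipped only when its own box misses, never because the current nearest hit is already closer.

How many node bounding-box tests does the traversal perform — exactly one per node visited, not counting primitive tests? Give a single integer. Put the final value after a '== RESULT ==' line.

Walk:
N0 x:[-8,27] y:[1/2,21] z:[14,80/3] -> hit [14,21], descend [2, 11]
  N2 x:[-8,27] y:[1/2,21] z:[55/3,80/3] -> hit [55/3,21], descend [7, 10]
    N7 x:[-8,27] y:[1/2,25/2] z:[58/3,79/3] -> miss, prune
    N10 x:[8,20] y:[14,21] z:[55/3,80/3] -> hit [55/3,20] leaf, test {P11(miss), P12(miss), P17(miss)}
  N11 x:[0,27] y:[3/2,29/2] z:[14,53/3] -> hit [14,29/2], descend [9, 14]
    N9 x:[0,17] y:[13/2,29/2] z:[43/3,53/3] -> hit [43/3,29/2], descend [1, 3]
      N1 x:[3,14] y:[10,29/2] z:[46/3,53/3] -> miss, prune
      N3 x:[0,17] y:[13/2,17/2] z:[43/3,52/3] -> miss, prune
    N14 x:[14,27] y:[3/2,3] z:[14,16] -> miss, prune

9 AABB tests over nodes [0, 2, 7, 10, 11, 9, 1, 3, 14]; 1 leaf entered; closest miss.

== RESULT ==
9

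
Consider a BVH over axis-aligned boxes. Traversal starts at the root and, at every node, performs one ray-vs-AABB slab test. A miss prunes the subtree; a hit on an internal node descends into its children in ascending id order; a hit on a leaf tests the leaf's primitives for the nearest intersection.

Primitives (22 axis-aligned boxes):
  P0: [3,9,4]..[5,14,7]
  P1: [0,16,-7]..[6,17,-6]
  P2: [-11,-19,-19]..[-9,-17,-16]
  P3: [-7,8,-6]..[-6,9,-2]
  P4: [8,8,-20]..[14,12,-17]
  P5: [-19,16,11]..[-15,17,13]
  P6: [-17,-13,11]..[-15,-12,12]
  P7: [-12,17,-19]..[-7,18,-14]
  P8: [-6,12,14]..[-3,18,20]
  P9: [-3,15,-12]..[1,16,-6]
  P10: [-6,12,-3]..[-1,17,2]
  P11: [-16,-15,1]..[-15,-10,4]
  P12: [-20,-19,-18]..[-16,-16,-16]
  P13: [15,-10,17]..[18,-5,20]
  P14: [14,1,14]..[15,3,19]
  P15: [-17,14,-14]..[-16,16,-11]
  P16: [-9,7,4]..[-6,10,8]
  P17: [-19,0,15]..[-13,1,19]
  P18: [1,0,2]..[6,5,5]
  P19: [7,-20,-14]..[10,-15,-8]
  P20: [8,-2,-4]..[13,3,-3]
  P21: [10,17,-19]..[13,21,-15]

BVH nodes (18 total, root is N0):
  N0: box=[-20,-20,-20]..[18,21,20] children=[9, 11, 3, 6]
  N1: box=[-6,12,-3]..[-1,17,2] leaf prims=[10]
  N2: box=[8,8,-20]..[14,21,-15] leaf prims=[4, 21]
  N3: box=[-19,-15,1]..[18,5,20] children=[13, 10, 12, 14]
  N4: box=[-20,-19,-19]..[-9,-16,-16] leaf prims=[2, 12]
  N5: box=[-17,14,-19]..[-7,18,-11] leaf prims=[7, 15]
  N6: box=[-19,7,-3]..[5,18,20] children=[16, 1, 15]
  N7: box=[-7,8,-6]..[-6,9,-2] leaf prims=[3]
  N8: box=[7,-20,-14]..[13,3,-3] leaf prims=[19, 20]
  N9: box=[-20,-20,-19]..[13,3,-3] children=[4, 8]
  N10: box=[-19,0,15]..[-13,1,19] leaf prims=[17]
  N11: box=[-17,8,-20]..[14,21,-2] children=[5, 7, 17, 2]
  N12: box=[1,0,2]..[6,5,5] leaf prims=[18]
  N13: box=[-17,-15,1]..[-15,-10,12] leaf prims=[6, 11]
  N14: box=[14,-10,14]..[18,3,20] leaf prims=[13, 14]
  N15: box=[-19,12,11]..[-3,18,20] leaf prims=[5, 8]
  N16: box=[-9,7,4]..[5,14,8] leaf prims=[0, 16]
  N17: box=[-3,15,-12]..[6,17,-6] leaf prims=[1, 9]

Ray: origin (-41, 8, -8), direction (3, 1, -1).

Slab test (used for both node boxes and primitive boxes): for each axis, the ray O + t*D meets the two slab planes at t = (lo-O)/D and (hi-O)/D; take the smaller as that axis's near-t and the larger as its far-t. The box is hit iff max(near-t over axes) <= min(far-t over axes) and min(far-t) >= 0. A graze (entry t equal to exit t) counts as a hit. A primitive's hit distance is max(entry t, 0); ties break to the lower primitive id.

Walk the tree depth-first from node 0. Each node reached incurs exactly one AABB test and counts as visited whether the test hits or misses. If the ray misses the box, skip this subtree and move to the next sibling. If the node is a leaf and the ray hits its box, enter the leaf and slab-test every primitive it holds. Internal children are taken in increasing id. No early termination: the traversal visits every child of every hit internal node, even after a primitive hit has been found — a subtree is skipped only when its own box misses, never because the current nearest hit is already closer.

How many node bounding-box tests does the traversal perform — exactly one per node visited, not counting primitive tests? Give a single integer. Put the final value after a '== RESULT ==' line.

Trace the traversal:
N0 x:[7,59/3] y:[-28,13] z:[-28,12] -> hit [7,12], descend [3, 6, 9, 11]
  N3 x:[22/3,59/3] y:[-23,-3] z:[-28,-9] -> miss, prune
  N6 x:[22/3,46/3] y:[-1,10] z:[-28,-5] -> miss, prune
  N9 x:[7,18] y:[-28,-5] z:[-5,11] -> miss, prune
  N11 x:[8,55/3] y:[0,13] z:[-6,12] -> hit [8,12], descend [2, 5, 7, 17]
    N2 x:[49/3,55/3] y:[0,13] z:[7,12] -> miss, prune
    N5 x:[8,34/3] y:[6,10] z:[3,11] -> hit [8,10] leaf, test {P7@t=29/3, P15(miss)}
    N7 x:[34/3,35/3] y:[0,1] z:[-6,-2] -> miss, prune
    N17 x:[38/3,47/3] y:[7,9] z:[-2,4] -> miss, prune

Summary -> nodes [0, 3, 6, 9, 11, 2, 5, 7, 17]; box-tests=9; leaf-entries=1; first=P7

== RESULT ==
9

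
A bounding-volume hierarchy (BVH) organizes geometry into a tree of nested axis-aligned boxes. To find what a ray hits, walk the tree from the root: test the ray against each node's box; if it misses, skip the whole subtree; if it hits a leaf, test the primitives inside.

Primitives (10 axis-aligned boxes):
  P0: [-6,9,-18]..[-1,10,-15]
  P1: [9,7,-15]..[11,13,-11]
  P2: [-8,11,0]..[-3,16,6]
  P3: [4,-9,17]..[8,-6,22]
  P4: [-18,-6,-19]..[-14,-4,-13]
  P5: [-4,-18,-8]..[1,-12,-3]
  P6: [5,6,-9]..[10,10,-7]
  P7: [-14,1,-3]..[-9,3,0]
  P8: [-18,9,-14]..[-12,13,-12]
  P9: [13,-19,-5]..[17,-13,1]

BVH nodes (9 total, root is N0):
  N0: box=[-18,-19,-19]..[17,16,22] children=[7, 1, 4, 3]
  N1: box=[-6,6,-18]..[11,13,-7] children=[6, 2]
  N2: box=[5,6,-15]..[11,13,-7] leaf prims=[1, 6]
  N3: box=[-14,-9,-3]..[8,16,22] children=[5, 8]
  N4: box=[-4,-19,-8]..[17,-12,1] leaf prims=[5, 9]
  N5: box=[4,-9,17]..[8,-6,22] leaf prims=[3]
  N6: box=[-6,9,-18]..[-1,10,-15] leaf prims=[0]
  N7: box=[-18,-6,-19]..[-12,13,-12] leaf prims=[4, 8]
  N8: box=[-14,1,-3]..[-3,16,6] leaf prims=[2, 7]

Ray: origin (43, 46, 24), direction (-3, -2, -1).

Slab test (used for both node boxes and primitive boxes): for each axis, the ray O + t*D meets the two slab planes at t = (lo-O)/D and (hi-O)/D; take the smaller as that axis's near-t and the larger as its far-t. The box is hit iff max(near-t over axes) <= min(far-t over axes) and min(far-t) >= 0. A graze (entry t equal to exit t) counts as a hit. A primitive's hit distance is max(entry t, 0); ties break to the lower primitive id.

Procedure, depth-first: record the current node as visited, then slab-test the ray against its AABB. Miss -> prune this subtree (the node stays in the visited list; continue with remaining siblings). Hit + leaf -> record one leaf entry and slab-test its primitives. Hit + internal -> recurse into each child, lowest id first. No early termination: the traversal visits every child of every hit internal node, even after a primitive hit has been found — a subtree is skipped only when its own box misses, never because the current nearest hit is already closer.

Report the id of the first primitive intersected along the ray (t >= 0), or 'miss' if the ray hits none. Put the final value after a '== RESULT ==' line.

Trace the traversal:
N0 x:[26/3,61/3] y:[15,65/2] z:[2,43] -> hit [15,61/3], descend [1, 3, 4, 7]
  N1 x:[32/3,49/3] y:[33/2,20] z:[31,42] -> miss, prune
  N3 x:[35/3,19] y:[15,55/2] z:[2,27] -> hit [15,19], descend [5, 8]
    N5 x:[35/3,13] y:[26,55/2] z:[2,7] -> miss, prune
    N8 x:[46/3,19] y:[15,45/2] z:[18,27] -> hit [18,19] leaf, test {P2(miss), P7(miss)}
  N4 x:[26/3,47/3] y:[29,65/2] z:[23,32] -> miss, prune
  N7 x:[55/3,61/3] y:[33/2,26] z:[36,43] -> miss, prune

7 AABB tests over nodes [0, 1, 3, 5, 8, 4, 7]; 1 leaf entered; closest miss.

== RESULT ==
miss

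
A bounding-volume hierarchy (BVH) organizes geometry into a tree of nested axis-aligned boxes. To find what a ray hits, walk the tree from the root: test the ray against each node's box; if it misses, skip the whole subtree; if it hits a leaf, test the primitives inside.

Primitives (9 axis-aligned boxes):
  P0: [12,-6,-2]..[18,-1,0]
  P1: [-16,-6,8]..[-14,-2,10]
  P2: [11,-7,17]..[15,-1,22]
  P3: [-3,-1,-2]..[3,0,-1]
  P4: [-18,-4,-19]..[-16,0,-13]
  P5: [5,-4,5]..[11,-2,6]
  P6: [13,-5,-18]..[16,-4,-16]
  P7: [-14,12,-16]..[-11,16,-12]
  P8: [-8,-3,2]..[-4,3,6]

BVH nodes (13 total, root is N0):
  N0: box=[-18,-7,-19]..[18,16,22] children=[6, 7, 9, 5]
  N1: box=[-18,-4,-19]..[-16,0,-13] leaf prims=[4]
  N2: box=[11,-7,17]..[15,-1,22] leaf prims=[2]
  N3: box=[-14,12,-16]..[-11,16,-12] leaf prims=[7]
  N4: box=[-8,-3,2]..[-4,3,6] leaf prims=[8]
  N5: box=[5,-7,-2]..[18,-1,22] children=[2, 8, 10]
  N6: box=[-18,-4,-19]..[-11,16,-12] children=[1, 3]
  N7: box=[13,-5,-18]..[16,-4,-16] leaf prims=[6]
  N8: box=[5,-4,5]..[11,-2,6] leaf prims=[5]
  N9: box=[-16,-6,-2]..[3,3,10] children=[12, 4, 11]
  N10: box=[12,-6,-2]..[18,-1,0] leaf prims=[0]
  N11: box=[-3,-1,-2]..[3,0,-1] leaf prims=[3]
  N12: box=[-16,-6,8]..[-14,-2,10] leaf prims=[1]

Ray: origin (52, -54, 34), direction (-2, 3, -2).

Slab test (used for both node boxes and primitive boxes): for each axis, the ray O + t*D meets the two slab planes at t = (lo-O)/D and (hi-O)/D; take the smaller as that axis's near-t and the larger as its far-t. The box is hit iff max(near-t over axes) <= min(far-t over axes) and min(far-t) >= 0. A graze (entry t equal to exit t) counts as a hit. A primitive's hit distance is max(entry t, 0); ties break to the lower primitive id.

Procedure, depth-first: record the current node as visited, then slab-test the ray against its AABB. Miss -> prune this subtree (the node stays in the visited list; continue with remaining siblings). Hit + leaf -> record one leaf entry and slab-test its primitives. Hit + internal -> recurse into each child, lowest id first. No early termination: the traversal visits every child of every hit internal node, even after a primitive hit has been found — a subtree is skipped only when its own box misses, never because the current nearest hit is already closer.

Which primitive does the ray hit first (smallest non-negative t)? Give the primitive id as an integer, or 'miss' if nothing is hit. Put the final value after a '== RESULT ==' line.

Walk:
N0 x:[17,35] y:[47/3,70/3] z:[6,53/2] -> hit [17,70/3], descend [5, 6, 7, 9]
  N5 x:[17,47/2] y:[47/3,53/3] z:[6,18] -> hit [17,53/3], descend [2, 8, 10]
    N2 x:[37/2,41/2] y:[47/3,53/3] z:[6,17/2] -> miss, prune
    N8 x:[41/2,47/2] y:[50/3,52/3] z:[14,29/2] -> miss, prune
    N10 x:[17,20] y:[16,53/3] z:[17,18] -> hit [17,53/3] leaf, test {P0@t=17}
  N6 x:[63/2,35] y:[50/3,70/3] z:[23,53/2] -> miss, prune
  N7 x:[18,39/2] y:[49/3,50/3] z:[25,26] -> miss, prune
  N9 x:[49/2,34] y:[16,19] z:[12,18] -> miss, prune

8 AABB tests over nodes [0, 5, 2, 8, 10, 6, 7, 9]; 1 leaf entered; closest P0.

== RESULT ==
0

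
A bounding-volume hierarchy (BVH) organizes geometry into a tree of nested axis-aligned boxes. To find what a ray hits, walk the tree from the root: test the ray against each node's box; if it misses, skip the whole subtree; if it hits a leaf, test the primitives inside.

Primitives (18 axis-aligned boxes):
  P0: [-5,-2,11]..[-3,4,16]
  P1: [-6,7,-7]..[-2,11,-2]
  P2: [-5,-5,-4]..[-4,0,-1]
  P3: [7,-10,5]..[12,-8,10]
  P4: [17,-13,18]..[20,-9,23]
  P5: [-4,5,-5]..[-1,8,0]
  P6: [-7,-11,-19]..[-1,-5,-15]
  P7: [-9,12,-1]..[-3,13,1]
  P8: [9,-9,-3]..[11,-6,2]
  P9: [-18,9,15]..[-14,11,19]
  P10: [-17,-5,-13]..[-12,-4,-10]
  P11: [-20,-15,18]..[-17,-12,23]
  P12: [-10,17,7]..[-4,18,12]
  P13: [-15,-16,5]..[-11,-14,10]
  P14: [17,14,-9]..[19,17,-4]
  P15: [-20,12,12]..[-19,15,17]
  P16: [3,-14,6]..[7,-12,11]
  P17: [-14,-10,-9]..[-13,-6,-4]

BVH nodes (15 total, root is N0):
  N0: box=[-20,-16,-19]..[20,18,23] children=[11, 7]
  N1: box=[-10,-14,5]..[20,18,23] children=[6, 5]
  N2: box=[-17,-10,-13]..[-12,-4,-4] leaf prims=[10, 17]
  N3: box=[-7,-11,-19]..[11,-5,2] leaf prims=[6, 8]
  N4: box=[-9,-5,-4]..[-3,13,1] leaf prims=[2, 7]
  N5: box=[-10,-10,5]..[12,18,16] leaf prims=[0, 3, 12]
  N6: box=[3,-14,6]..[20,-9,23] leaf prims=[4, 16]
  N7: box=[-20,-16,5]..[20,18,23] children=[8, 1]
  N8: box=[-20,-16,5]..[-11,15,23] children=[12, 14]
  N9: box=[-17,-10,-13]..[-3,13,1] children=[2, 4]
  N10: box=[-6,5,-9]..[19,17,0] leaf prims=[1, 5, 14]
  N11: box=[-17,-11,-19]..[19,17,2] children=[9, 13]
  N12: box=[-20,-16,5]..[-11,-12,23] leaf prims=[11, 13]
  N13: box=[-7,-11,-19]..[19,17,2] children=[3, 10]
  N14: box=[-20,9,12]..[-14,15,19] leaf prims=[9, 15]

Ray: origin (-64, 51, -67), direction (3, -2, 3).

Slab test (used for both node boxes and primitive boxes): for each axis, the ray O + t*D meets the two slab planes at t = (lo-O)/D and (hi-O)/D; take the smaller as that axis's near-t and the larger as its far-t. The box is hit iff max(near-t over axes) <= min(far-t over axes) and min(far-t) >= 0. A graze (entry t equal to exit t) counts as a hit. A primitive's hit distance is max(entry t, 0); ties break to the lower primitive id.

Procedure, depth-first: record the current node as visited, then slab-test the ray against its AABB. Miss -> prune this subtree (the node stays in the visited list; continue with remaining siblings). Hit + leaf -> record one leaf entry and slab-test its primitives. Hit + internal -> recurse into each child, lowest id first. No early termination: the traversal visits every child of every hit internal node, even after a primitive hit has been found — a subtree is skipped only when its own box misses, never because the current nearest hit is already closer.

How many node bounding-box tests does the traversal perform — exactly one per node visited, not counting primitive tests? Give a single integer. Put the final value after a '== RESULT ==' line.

Walk:
N0 x:[44/3,28] y:[33/2,67/2] z:[16,30] -> hit [33/2,28], descend [7, 11]
  N7 x:[44/3,28] y:[33/2,67/2] z:[24,30] -> hit [24,28], descend [1, 8]
    N1 x:[18,28] y:[33/2,65/2] z:[24,30] -> hit [24,28], descend [5, 6]
      N5 x:[18,76/3] y:[33/2,61/2] z:[24,83/3] -> hit [24,76/3] leaf, test {P0(miss), P3(miss), P12(miss)}
      N6 x:[67/3,28] y:[30,65/2] z:[73/3,30] -> miss, prune
    N8 x:[44/3,53/3] y:[18,67/2] z:[24,30] -> miss, prune
  N11 x:[47/3,83/3] y:[17,31] z:[16,23] -> hit [17,23], descend [9, 13]
    N9 x:[47/3,61/3] y:[19,61/2] z:[18,68/3] -> hit [19,61/3], descend [2, 4]
      N2 x:[47/3,52/3] y:[55/2,61/2] z:[18,21] -> miss, prune
      N4 x:[55/3,61/3] y:[19,28] z:[21,68/3] -> miss, prune
    N13 x:[19,83/3] y:[17,31] z:[16,23] -> hit [19,23], descend [3, 10]
      N3 x:[19,25] y:[28,31] z:[16,23] -> miss, prune
      N10 x:[58/3,83/3] y:[17,23] z:[58/3,67/3] -> hit [58/3,67/3] leaf, test {P1@t=20, P5(miss), P14(miss)}

Visited [0, 7, 1, 5, 6, 8, 11, 9, 2, 4, 13, 3, 10]. Tests: 13 box, 2 leaf. Nearest: P1.

== RESULT ==
13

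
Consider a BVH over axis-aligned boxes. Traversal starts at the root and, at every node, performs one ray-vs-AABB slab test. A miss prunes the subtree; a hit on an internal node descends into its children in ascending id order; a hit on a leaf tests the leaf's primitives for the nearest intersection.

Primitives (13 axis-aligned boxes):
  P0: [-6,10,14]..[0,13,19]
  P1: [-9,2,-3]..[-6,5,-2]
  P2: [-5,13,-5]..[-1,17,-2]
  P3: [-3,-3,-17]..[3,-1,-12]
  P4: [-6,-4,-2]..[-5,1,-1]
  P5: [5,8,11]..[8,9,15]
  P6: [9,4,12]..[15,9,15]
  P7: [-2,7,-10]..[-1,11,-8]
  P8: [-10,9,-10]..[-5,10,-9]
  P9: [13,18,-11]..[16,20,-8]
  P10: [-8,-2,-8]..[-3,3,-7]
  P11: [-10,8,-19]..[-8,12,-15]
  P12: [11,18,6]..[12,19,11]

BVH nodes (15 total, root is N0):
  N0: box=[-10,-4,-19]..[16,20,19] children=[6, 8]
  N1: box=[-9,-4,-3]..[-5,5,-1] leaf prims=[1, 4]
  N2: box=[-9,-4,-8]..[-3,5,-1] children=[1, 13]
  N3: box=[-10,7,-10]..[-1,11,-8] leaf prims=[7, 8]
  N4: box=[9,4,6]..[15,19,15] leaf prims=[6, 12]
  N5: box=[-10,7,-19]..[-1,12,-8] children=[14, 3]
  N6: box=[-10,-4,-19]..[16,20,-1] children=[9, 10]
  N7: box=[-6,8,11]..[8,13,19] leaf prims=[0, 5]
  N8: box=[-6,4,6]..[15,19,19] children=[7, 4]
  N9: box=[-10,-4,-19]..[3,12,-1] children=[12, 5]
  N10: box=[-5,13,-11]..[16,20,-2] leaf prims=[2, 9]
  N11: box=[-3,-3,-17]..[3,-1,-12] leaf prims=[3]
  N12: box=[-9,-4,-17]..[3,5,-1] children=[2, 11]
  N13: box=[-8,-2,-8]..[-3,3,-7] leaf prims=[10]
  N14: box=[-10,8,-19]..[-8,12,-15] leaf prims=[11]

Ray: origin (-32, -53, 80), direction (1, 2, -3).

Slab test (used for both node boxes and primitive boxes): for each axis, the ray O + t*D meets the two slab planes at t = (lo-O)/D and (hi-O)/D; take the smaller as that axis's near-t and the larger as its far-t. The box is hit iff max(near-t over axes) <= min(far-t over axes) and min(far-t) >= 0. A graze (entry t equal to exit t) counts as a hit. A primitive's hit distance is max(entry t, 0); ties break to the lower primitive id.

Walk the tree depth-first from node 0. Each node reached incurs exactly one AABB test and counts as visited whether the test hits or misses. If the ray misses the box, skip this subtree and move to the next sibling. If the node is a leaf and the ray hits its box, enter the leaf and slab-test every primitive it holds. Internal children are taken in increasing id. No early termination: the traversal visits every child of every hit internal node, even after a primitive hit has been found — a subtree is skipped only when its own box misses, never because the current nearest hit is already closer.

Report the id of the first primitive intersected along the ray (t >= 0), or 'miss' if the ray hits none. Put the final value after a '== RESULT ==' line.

Trace the traversal:
N0 x:[22,48] y:[49/2,73/2] z:[61/3,33] -> hit [49/2,33], descend [6, 8]
  N6 x:[22,48] y:[49/2,73/2] z:[27,33] -> hit [27,33], descend [9, 10]
    N9 x:[22,35] y:[49/2,65/2] z:[27,33] -> hit [27,65/2], descend [5, 12]
      N5 x:[22,31] y:[30,65/2] z:[88/3,33] -> hit [30,31], descend [3, 14]
        N3 x:[22,31] y:[30,32] z:[88/3,30] -> hit [30,30] leaf, test {P7@t=30, P8(miss)}
        N14 x:[22,24] y:[61/2,65/2] z:[95/3,33] -> miss, prune
      N12 x:[23,35] y:[49/2,29] z:[27,97/3] -> hit [27,29], descend [2, 11]
        N2 x:[23,29] y:[49/2,29] z:[27,88/3] -> hit [27,29], descend [1, 13]
          N1 x:[23,27] y:[49/2,29] z:[27,83/3] -> hit [27,27] leaf, test {P1(miss), P4@t=27}
          N13 x:[24,29] y:[51/2,28] z:[29,88/3] -> miss, prune
        N11 x:[29,35] y:[25,26] z:[92/3,97/3] -> miss, prune
    N10 x:[27,48] y:[33,73/2] z:[82/3,91/3] -> miss, prune
  N8 x:[26,47] y:[57/2,36] z:[61/3,74/3] -> miss, prune

Summary -> nodes [0, 6, 9, 5, 3, 14, 12, 2, 1, 13, 11, 10, 8]; box-tests=13; leaf-entries=2; first=P4

== RESULT ==
4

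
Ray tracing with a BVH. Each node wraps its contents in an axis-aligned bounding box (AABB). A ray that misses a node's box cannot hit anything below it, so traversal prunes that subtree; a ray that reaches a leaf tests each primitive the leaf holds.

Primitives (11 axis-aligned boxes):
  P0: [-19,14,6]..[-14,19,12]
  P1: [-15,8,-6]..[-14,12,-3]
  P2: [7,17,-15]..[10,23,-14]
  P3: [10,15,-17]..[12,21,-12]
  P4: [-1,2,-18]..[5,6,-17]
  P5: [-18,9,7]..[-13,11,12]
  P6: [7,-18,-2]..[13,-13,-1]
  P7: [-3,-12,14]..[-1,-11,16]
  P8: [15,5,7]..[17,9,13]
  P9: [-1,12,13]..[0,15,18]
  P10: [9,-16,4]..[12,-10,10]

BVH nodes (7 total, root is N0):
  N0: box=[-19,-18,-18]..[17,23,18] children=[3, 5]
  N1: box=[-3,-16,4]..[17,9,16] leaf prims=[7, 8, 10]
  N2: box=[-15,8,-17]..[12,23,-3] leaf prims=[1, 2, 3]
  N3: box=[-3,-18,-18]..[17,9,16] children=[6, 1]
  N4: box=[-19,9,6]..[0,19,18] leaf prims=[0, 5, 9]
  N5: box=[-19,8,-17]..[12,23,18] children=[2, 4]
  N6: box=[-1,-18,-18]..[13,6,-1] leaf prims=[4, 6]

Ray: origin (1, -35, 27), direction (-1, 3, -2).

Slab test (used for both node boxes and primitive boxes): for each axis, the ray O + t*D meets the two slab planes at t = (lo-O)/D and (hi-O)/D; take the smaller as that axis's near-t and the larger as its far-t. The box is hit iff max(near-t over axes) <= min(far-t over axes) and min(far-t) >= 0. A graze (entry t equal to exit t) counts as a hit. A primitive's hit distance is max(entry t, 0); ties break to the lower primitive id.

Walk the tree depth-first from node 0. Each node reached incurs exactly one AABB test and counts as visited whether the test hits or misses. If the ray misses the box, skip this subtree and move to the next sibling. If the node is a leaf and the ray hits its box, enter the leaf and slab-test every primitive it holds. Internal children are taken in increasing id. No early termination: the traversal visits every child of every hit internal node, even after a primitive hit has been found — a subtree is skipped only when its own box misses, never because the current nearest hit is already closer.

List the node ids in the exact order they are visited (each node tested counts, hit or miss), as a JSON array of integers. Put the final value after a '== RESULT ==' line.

Walk:
N0 x:[-16,20] y:[17/3,58/3] z:[9/2,45/2] -> hit [17/3,58/3], descend [3, 5]
  N3 x:[-16,4] y:[17/3,44/3] z:[11/2,45/2] -> miss, prune
  N5 x:[-11,20] y:[43/3,58/3] z:[9/2,22] -> hit [43/3,58/3], descend [2, 4]
    N2 x:[-11,16] y:[43/3,58/3] z:[15,22] -> hit [15,16] leaf, test {P1@t=15, P2(miss), P3(miss)}
    N4 x:[1,20] y:[44/3,18] z:[9/2,21/2] -> miss, prune

Visited [0, 3, 5, 2, 4]. Tests: 5 box, 1 leaf. Nearest: P1.

== RESULT ==
[0, 3, 5, 2, 4]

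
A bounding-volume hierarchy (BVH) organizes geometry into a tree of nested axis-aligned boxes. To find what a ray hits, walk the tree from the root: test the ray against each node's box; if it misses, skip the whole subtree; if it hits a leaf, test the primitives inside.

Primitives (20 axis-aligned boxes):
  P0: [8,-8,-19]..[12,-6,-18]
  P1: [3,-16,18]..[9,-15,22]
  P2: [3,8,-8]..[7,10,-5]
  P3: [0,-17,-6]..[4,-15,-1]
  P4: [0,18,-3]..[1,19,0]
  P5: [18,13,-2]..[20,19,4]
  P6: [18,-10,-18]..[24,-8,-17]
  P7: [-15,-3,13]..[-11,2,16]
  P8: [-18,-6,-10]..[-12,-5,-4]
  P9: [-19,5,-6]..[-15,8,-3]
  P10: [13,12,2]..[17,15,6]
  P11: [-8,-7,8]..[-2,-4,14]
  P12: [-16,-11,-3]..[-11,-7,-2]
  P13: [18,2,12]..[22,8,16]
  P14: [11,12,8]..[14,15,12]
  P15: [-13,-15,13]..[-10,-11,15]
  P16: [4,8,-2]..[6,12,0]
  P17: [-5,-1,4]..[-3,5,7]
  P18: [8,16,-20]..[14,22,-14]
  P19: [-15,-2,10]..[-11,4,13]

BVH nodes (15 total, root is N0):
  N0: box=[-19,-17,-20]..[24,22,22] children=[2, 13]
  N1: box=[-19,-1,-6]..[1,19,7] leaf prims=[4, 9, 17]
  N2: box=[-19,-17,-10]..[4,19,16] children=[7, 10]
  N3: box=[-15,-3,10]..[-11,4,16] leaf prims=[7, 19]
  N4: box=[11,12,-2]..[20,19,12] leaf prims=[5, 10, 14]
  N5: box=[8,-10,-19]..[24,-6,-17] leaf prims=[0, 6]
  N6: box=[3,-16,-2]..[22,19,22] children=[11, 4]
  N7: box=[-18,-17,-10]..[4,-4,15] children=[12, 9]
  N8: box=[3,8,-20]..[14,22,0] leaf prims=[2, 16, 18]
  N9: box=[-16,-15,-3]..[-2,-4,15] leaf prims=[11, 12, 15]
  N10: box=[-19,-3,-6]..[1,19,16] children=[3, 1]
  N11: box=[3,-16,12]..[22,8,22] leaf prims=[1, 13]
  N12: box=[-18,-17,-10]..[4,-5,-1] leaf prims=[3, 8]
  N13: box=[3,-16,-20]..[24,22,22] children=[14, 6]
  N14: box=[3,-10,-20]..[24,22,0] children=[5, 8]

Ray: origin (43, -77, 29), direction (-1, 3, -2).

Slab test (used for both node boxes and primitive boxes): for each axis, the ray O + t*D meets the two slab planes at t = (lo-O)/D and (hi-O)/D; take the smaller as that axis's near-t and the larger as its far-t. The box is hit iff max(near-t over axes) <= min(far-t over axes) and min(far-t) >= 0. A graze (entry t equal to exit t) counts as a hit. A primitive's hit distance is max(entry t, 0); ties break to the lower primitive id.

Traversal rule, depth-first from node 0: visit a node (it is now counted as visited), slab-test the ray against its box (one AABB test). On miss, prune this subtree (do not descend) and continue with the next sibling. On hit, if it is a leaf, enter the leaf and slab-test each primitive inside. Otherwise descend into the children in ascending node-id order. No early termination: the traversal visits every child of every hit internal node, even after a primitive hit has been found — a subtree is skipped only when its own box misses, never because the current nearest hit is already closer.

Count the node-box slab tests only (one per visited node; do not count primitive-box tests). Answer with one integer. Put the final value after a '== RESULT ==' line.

Walk:
N0 x:[19,62] y:[20,33] z:[7/2,49/2] -> hit [20,49/2], descend [2, 13]
  N2 x:[39,62] y:[20,32] z:[13/2,39/2] -> miss, prune
  N13 x:[19,40] y:[61/3,33] z:[7/2,49/2] -> hit [61/3,49/2], descend [6, 14]
    N6 x:[21,40] y:[61/3,32] z:[7/2,31/2] -> miss, prune
    N14 x:[19,40] y:[67/3,33] z:[29/2,49/2] -> hit [67/3,49/2], descend [5, 8]
      N5 x:[19,35] y:[67/3,71/3] z:[23,24] -> hit [23,71/3] leaf, test {P0(miss), P6@t=23}
      N8 x:[29,40] y:[85/3,33] z:[29/2,49/2] -> miss, prune

7 AABB tests over nodes [0, 2, 13, 6, 14, 5, 8]; 1 leaf entered; closest P6.

== RESULT ==
7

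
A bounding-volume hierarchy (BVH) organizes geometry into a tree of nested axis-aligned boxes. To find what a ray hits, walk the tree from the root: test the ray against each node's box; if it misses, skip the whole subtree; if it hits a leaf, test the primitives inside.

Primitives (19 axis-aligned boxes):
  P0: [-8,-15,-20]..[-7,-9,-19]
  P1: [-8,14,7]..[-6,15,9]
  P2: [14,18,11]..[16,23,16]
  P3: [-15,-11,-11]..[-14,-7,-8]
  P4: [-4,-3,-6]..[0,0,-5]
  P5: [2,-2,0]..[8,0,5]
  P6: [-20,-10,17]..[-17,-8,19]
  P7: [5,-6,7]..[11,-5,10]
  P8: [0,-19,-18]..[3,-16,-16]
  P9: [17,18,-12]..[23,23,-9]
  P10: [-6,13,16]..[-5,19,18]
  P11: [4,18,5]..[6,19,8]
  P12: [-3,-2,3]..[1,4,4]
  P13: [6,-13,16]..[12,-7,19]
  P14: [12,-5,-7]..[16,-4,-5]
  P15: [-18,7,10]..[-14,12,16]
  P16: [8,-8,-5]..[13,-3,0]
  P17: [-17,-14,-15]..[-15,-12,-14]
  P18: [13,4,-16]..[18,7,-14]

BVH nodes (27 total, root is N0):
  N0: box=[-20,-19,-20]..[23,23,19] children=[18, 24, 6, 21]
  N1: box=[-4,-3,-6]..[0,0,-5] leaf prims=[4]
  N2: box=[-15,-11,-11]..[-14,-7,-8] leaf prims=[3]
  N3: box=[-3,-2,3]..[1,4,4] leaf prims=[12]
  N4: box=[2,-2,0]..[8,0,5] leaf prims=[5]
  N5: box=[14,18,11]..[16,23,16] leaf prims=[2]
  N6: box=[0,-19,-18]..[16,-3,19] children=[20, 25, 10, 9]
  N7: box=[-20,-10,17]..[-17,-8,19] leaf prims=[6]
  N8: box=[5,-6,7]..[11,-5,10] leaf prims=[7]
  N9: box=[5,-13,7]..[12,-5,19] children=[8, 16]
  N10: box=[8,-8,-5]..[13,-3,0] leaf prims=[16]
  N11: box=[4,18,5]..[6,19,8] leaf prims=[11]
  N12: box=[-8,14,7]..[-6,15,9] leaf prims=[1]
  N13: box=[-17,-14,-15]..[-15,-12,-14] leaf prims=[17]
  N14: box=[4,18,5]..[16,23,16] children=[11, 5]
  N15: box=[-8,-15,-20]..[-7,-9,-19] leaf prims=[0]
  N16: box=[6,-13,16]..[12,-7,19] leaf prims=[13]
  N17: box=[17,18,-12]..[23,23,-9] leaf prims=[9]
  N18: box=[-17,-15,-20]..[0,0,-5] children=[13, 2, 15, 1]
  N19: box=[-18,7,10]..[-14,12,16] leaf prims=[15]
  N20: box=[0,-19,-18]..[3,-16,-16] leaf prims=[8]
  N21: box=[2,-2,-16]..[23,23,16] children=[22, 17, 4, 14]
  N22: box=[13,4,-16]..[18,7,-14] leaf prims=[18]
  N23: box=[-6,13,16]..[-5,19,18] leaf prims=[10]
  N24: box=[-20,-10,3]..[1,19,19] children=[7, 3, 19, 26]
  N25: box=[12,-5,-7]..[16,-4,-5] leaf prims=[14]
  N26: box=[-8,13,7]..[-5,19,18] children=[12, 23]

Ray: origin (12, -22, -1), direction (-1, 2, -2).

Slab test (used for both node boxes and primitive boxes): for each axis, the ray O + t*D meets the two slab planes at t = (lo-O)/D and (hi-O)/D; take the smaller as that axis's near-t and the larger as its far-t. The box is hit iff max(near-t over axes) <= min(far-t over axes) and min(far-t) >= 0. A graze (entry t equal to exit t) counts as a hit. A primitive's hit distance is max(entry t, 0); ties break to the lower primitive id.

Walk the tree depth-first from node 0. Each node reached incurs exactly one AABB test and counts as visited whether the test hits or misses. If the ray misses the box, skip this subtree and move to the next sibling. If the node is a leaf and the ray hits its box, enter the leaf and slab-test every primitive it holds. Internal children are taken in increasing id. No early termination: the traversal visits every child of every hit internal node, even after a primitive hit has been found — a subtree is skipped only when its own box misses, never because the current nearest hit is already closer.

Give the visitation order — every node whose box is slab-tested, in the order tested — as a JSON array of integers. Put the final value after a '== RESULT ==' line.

Trace the traversal:
N0 x:[-11,32] y:[3/2,45/2] z:[-10,19/2] -> hit [3/2,19/2], descend [6, 18, 21, 24]
  N6 x:[-4,12] y:[3/2,19/2] z:[-10,17/2] -> hit [3/2,17/2], descend [9, 10, 20, 25]
    N9 x:[0,7] y:[9/2,17/2] z:[-10,-4] -> miss, prune
    N10 x:[-1,4] y:[7,19/2] z:[-1/2,2] -> miss, prune
    N20 x:[9,12] y:[3/2,3] z:[15/2,17/2] -> miss, prune
    N25 x:[-4,0] y:[17/2,9] z:[2,3] -> miss, prune
  N18 x:[12,29] y:[7/2,11] z:[2,19/2] -> miss, prune
  N21 x:[-11,10] y:[10,45/2] z:[-17/2,15/2] -> miss, prune
  N24 x:[11,32] y:[6,41/2] z:[-10,-2] -> miss, prune

9 AABB tests over nodes [0, 6, 9, 10, 20, 25, 18, 21, 24]; 0 leaves entered; closest miss.

== RESULT ==
[0, 6, 9, 10, 20, 25, 18, 21, 24]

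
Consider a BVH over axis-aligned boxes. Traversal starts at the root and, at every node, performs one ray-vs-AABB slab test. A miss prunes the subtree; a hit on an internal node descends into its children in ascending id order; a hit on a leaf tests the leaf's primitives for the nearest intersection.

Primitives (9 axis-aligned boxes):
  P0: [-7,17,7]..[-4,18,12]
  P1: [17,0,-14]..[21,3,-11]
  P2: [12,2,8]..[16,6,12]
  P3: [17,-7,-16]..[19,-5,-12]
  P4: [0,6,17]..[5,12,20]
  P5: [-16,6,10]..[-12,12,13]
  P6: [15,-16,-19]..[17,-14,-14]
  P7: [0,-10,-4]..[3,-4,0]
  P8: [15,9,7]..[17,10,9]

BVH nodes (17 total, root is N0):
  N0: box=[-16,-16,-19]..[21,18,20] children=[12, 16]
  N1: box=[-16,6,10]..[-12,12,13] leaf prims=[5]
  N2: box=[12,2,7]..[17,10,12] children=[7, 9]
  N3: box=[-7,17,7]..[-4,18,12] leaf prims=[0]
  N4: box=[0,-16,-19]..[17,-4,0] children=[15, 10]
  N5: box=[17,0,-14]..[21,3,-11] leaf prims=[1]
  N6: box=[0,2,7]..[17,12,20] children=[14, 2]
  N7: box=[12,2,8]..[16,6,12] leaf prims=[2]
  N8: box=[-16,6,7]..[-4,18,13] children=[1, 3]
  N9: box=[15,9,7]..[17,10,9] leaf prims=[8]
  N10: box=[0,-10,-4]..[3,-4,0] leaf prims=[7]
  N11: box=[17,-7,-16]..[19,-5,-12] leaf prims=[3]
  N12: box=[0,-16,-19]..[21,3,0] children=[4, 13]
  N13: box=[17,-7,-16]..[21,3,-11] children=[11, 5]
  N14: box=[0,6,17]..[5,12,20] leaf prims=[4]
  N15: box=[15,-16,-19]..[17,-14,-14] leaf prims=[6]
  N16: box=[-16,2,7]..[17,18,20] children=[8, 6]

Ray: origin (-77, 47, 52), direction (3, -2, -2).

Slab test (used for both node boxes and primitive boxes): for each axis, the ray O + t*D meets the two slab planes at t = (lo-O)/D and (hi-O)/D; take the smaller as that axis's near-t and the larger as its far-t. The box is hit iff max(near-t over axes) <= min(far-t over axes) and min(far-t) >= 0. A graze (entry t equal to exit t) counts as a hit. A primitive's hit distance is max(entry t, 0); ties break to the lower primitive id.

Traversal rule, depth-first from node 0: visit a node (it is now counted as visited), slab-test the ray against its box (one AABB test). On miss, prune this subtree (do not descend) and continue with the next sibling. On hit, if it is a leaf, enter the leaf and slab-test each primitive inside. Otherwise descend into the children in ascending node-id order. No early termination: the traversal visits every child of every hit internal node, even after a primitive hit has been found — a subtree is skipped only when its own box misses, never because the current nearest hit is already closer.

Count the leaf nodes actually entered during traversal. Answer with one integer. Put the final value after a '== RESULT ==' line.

Walk:
N0 x:[61/3,98/3] y:[29/2,63/2] z:[16,71/2] -> hit [61/3,63/2], descend [12, 16]
  N12 x:[77/3,98/3] y:[22,63/2] z:[26,71/2] -> hit [26,63/2], descend [4, 13]
    N4 x:[77/3,94/3] y:[51/2,63/2] z:[26,71/2] -> hit [26,94/3], descend [10, 15]
      N10 x:[77/3,80/3] y:[51/2,57/2] z:[26,28] -> hit [26,80/3] leaf, test {P7@t=26}
      N15 x:[92/3,94/3] y:[61/2,63/2] z:[33,71/2] -> miss, prune
    N13 x:[94/3,98/3] y:[22,27] z:[63/2,34] -> miss, prune
  N16 x:[61/3,94/3] y:[29/2,45/2] z:[16,45/2] -> hit [61/3,45/2], descend [6, 8]
    N6 x:[77/3,94/3] y:[35/2,45/2] z:[16,45/2] -> miss, prune
    N8 x:[61/3,73/3] y:[29/2,41/2] z:[39/2,45/2] -> hit [61/3,41/2], descend [1, 3]
      N1 x:[61/3,65/3] y:[35/2,41/2] z:[39/2,21] -> hit [61/3,41/2] leaf, test {P5@t=61/3}
      N3 x:[70/3,73/3] y:[29/2,15] z:[20,45/2] -> miss, prune

Visited [0, 12, 4, 10, 15, 13, 16, 6, 8, 1, 3]. Tests: 11 box, 2 leaf. Nearest: P5.

== RESULT ==
2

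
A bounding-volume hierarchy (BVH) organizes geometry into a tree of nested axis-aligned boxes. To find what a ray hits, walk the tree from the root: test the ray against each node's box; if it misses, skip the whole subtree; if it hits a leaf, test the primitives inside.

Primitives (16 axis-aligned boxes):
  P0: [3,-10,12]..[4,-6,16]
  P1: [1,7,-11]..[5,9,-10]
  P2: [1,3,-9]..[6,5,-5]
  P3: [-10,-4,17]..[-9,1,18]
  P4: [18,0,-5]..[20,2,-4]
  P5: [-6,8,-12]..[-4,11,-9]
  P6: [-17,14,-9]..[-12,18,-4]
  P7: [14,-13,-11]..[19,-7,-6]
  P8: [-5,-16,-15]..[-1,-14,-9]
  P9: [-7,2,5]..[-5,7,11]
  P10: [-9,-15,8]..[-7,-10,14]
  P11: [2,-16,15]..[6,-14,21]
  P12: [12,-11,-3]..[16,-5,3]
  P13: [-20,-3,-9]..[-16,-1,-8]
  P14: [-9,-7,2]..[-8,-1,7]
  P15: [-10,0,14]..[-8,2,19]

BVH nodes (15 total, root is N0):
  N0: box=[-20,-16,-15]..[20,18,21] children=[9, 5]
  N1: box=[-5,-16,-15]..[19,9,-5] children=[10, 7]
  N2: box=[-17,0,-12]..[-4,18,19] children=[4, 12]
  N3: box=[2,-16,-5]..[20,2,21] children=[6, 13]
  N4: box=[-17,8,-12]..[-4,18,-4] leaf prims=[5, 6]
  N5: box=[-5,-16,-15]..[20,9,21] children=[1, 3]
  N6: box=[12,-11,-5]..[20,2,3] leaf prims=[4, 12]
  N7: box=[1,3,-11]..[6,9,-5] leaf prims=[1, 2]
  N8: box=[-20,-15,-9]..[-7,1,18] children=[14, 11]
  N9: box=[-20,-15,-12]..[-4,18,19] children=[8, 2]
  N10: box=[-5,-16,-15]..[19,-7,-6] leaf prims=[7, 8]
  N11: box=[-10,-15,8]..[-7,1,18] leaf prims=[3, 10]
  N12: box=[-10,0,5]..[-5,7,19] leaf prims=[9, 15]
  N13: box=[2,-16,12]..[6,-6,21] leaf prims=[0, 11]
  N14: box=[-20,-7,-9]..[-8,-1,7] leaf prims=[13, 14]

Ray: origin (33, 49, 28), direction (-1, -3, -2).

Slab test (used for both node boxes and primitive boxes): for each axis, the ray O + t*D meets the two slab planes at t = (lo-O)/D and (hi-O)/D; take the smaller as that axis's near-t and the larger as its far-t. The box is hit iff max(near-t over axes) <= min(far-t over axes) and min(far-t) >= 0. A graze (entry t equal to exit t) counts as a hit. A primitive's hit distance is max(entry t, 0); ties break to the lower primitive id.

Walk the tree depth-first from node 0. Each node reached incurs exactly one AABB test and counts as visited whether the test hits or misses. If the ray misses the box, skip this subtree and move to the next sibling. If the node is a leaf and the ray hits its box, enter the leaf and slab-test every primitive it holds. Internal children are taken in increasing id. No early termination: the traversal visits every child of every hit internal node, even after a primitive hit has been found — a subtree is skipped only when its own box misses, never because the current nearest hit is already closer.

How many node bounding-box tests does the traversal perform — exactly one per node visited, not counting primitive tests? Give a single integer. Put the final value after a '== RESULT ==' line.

Trace the traversal:
N0 x:[13,53] y:[31/3,65/3] z:[7/2,43/2] -> hit [13,43/2], descend [5, 9]
  N5 x:[13,38] y:[40/3,65/3] z:[7/2,43/2] -> hit [40/3,43/2], descend [1, 3]
    N1 x:[14,38] y:[40/3,65/3] z:[33/2,43/2] -> hit [33/2,43/2], descend [7, 10]
      N7 x:[27,32] y:[40/3,46/3] z:[33/2,39/2] -> miss, prune
      N10 x:[14,38] y:[56/3,65/3] z:[17,43/2] -> hit [56/3,43/2] leaf, test {P7@t=56/3, P8(miss)}
    N3 x:[13,31] y:[47/3,65/3] z:[7/2,33/2] -> hit [47/3,33/2], descend [6, 13]
      N6 x:[13,21] y:[47/3,20] z:[25/2,33/2] -> hit [47/3,33/2] leaf, test {P4(miss), P12(miss)}
      N13 x:[27,31] y:[55/3,65/3] z:[7/2,8] -> miss, prune
  N9 x:[37,53] y:[31/3,64/3] z:[9/2,20] -> miss, prune

order=[0, 5, 1, 7, 10, 3, 6, 13, 9]  |boxes|=9  |leaves|=2  hit=P7

== RESULT ==
9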